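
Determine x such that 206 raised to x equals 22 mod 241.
125

Baby-step giant-step with step n = ⌈√241⌉ = 16.
Baby steps 206^j mod 241 (j:value) for j=0..15: 0:1, 1:206, 2:20, 3:23, 4:159, 5:219, 6:47, 7:42, 8:217, 9:117, 10:2, 11:171, 12:40, 13:46, 14:77, 15:197.
Giant-step multiplier: 206^(-16) ≡ 206^(240-16) = 206^224 ≡ 100 (mod 241).
Giant steps γ_i = 22·100^i mod 241: γ_0=22, γ_1=31, γ_2=208, γ_3=74, γ_4=170, γ_5=130, γ_6=227, γ_7=46 (in table at j=13).
x = i·n + j = 7·16 + 13 = 125.
Check: 206^125 ≡ 22 (mod 241).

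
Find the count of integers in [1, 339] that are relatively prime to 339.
224

339 = 3 × 113
φ(n) = n × ∏(1 - 1/p) for each prime p dividing n
φ(339) = 339 × (1 - 1/3) × (1 - 1/113) = 224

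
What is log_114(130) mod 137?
126

Baby-step giant-step with step n = ⌈√137⌉ = 12.
Baby steps 114^j mod 137 (j:value) for j=0..11: 0:1, 1:114, 2:118, 3:26, 4:87, 5:54, 6:128, 7:70, 8:34, 9:40, 10:39, 11:62.
Giant-step multiplier: 114^(-12) ≡ 114^(136-12) = 114^124 ≡ 22 (mod 137).
Giant steps γ_i = 130·22^i mod 137: γ_0=130, γ_1=120, γ_2=37, γ_3=129, γ_4=98, γ_5=101, γ_6=30, γ_7=112, γ_8=135, γ_9=93, γ_10=128 (in table at j=6).
x = i·n + j = 10·12 + 6 = 126.
Check: 114^126 ≡ 130 (mod 137).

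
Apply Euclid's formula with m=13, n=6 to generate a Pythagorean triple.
(133, 156, 205)

Euclid's formula: a = m² - n², b = 2mn, c = m² + n²
m = 13, n = 6
a = 13² - 6² = 169 - 36 = 133
b = 2 × 13 × 6 = 156
c = 13² + 6² = 169 + 36 = 205
Verification: 133² + 156² = 17689 + 24336 = 42025 = 205² ✓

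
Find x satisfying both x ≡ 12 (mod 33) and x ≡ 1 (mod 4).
45

Using Chinese Remainder Theorem:
M = 33 × 4 = 132
M1 = 4, M2 = 33
y1 = 4^(-1) mod 33 = 25
y2 = 33^(-1) mod 4 = 1
x = (12×4×25 + 1×33×1) mod 132 = 45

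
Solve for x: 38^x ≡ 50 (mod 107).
75

Baby-step giant-step with step n = ⌈√107⌉ = 11.
Baby steps 38^j mod 107 (j:value) for j=0..10: 0:1, 1:38, 2:53, 3:88, 4:27, 5:63, 6:40, 7:22, 8:87, 9:96, 10:10.
Giant-step multiplier: 38^(-11) ≡ 38^(106-11) = 38^95 ≡ 78 (mod 107).
Giant steps γ_i = 50·78^i mod 107: γ_0=50, γ_1=48, γ_2=106, γ_3=29, γ_4=15, γ_5=100, γ_6=96 (in table at j=9).
x = i·n + j = 6·11 + 9 = 75.
Check: 38^75 ≡ 50 (mod 107).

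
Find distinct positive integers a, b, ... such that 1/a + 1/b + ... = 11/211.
1/20 + 1/469 + 1/1979180

Greedy algorithm:
11/211: ceiling(211/11) = 20, use 1/20
9/4220: ceiling(4220/9) = 469, use 1/469
1/1979180: ceiling(1979180/1) = 1979180, use 1/1979180
Result: 11/211 = 1/20 + 1/469 + 1/1979180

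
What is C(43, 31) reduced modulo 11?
8

Using Lucas' theorem:
Write n=43 and k=31 in base 11:
n in base 11: [3, 10]
k in base 11: [2, 9]
C(43,31) mod 11 = ∏ C(n_i, k_i) mod 11
Digit binomials (mod 11): C(3,2) = 3; C(10,9) = 10
Product: 3 × 10 = 30 ≡ 8 (mod 11)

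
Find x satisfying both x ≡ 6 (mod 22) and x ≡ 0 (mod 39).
468

Using Chinese Remainder Theorem:
M = 22 × 39 = 858
M1 = 39, M2 = 22
y1 = 39^(-1) mod 22 = 13
y2 = 22^(-1) mod 39 = 16
x = (6×39×13 + 0×22×16) mod 858 = 468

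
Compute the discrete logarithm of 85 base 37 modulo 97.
78

Baby-step giant-step with step n = ⌈√97⌉ = 10.
Baby steps 37^j mod 97 (j:value) for j=0..9: 0:1, 1:37, 2:11, 3:19, 4:24, 5:15, 6:70, 7:68, 8:91, 9:69.
Giant-step multiplier: 37^(-10) ≡ 37^(96-10) = 37^86 ≡ 72 (mod 97).
Giant steps γ_i = 85·72^i mod 97: γ_0=85, γ_1=9, γ_2=66, γ_3=96, γ_4=25, γ_5=54, γ_6=8, γ_7=91 (in table at j=8).
x = i·n + j = 7·10 + 8 = 78.
Check: 37^78 ≡ 85 (mod 97).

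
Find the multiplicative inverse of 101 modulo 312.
173

gcd(101, 312) = 1, so the inverse exists.
Extended Euclidean algorithm on (312, 101):
312 = 3 × 101 + 9  ⟹  9 = (1)·312 + (-3)·101
101 = 11 × 9 + 2  ⟹  2 = (-11)·312 + (34)·101
9 = 4 × 2 + 1  ⟹  1 = (45)·312 + (-139)·101
So (-139)·101 ≡ 1 (mod 312), i.e. 101^(-1) ≡ -139 ≡ 173 (mod 312).
Check: 101 × 173 = 17473 ≡ 1 (mod 312)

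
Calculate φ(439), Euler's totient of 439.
438

439 = 439
φ(n) = n × ∏(1 - 1/p) for each prime p dividing n
φ(439) = 439 × (1 - 1/439) = 438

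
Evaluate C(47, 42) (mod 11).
0

Using Lucas' theorem:
Write n=47 and k=42 in base 11:
n in base 11: [4, 3]
k in base 11: [3, 9]
C(47,42) mod 11 = ∏ C(n_i, k_i) mod 11
Digit binomials (mod 11): C(4,3) = 4; C(3,9) = 0 (k_i > n_i)
Product: 4 × 0 = 0 ≡ 0 (mod 11)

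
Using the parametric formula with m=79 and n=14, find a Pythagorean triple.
(6045, 2212, 6437)

Euclid's formula: a = m² - n², b = 2mn, c = m² + n²
m = 79, n = 14
a = 79² - 14² = 6241 - 196 = 6045
b = 2 × 79 × 14 = 2212
c = 79² + 14² = 6241 + 196 = 6437
Verification: 6045² + 2212² = 36542025 + 4892944 = 41434969 = 6437² ✓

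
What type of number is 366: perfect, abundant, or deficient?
abundant

Proper divisors of 366: sum = 1 + 2 + 3 + 6 + 61 + 122 + 183 = 378
Since 378 > 366, 366 is abundant.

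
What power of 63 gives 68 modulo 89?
10

Baby-step giant-step with step n = ⌈√89⌉ = 10.
Baby steps 63^j mod 89 (j:value) for j=0..9: 0:1, 1:63, 2:53, 3:46, 4:50, 5:35, 6:69, 7:75, 8:8, 9:59.
Giant-step multiplier: 63^(-10) ≡ 63^(88-10) = 63^78 ≡ 72 (mod 89).
Giant steps γ_i = 68·72^i mod 89: γ_0=68, γ_1=1 (in table at j=0).
x = i·n + j = 1·10 + 0 = 10.
Check: 63^10 ≡ 68 (mod 89).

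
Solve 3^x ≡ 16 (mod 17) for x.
8

Baby-step giant-step with step n = ⌈√17⌉ = 5.
Baby steps 3^j mod 17 (j:value) for j=0..4: 0:1, 1:3, 2:9, 3:10, 4:13.
Giant-step multiplier: 3^(-5) ≡ 3^(16-5) = 3^11 ≡ 7 (mod 17).
Giant steps γ_i = 16·7^i mod 17: γ_0=16, γ_1=10 (in table at j=3).
x = i·n + j = 1·5 + 3 = 8.
Check: 3^8 ≡ 16 (mod 17).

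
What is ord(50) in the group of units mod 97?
8

97 is prime, so ord(50) divides φ(97) = 96.
Divisors of 96: 1, 2, 3, 4, 6, 8, 12, 16, 24, 32, 48, 96.
Repeated squaring: 50^1 ≡ 50, 50^2 ≡ 75, 50^4 ≡ 96, 50^8 ≡ 1, 50^16 ≡ 1, 50^32 ≡ 1, 50^64 ≡ 1 (mod 97).
Test 50^d mod 97 for each divisor d in increasing order:
50^1 ≡ 50
50^2 ≡ 75
50^3 = 50^2·50^1 ≡ 64
50^4 ≡ 96
50^6 = 50^4·50^2 ≡ 22
50^8 ≡ 1  ← first divisor giving 1
The order is 8.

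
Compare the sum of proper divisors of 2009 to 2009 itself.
deficient

Proper divisors of 2009: sum = 1 + 7 + 41 + 49 + 287 = 385
Since 385 < 2009, 2009 is deficient.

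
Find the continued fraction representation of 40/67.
[0; 1, 1, 2, 13]

Euclidean algorithm steps:
40 = 0 × 67 + 40
67 = 1 × 40 + 27
40 = 1 × 27 + 13
27 = 2 × 13 + 1
13 = 13 × 1 + 0
Continued fraction: [0; 1, 1, 2, 13]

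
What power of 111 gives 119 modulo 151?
125

Baby-step giant-step with step n = ⌈√151⌉ = 13.
Baby steps 111^j mod 151 (j:value) for j=0..12: 0:1, 1:111, 2:90, 3:24, 4:97, 5:46, 6:123, 7:63, 8:47, 9:83, 10:2, 11:71, 12:29.
Giant-step multiplier: 111^(-13) ≡ 111^(150-13) = 111^137 ≡ 129 (mod 151).
Giant steps γ_i = 119·129^i mod 151: γ_0=119, γ_1=100, γ_2=65, γ_3=80, γ_4=52, γ_5=64, γ_6=102, γ_7=21, γ_8=142, γ_9=47 (in table at j=8).
x = i·n + j = 9·13 + 8 = 125.
Check: 111^125 ≡ 119 (mod 151).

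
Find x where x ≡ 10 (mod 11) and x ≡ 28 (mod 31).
307

Using Chinese Remainder Theorem:
M = 11 × 31 = 341
M1 = 31, M2 = 11
y1 = 31^(-1) mod 11 = 5
y2 = 11^(-1) mod 31 = 17
x = (10×31×5 + 28×11×17) mod 341 = 307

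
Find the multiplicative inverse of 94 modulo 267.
196

gcd(94, 267) = 1, so the inverse exists.
Extended Euclidean algorithm on (267, 94):
267 = 2 × 94 + 79  ⟹  79 = (1)·267 + (-2)·94
94 = 1 × 79 + 15  ⟹  15 = (-1)·267 + (3)·94
79 = 5 × 15 + 4  ⟹  4 = (6)·267 + (-17)·94
15 = 3 × 4 + 3  ⟹  3 = (-19)·267 + (54)·94
4 = 1 × 3 + 1  ⟹  1 = (25)·267 + (-71)·94
So (-71)·94 ≡ 1 (mod 267), i.e. 94^(-1) ≡ -71 ≡ 196 (mod 267).
Check: 94 × 196 = 18424 ≡ 1 (mod 267)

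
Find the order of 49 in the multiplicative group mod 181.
6

181 is prime, so ord(49) divides φ(181) = 180.
Divisors of 180: 1, 2, 3, 4, 5, 6, 9, 10, 12, 15, 18, 20, 30, 36, 45, 60, 90, 180.
Repeated squaring: 49^1 ≡ 49, 49^2 ≡ 48, 49^4 ≡ 132, 49^8 ≡ 48, 49^16 ≡ 132, 49^32 ≡ 48, 49^64 ≡ 132, 49^128 ≡ 48 (mod 181).
Test 49^d mod 181 for each divisor d in increasing order:
49^1 ≡ 49
49^2 ≡ 48
49^3 = 49^2·49^1 ≡ 180
49^4 ≡ 132
49^5 = 49^4·49^1 ≡ 133
49^6 = 49^4·49^2 ≡ 1  ← first divisor giving 1
The order is 6.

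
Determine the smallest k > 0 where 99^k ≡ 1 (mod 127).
9

127 is prime, so ord(99) divides φ(127) = 126.
Divisors of 126: 1, 2, 3, 6, 7, 9, 14, 18, 21, 42, 63, 126.
Repeated squaring: 99^1 ≡ 99, 99^2 ≡ 22, 99^4 ≡ 103, 99^8 ≡ 68, 99^16 ≡ 52, 99^32 ≡ 37, 99^64 ≡ 99 (mod 127).
Test 99^d mod 127 for each divisor d in increasing order:
99^1 ≡ 99
99^2 ≡ 22
99^3 = 99^2·99^1 ≡ 19
99^6 = 99^4·99^2 ≡ 107
99^7 = 99^4·99^2·99^1 ≡ 52
99^9 = 99^8·99^1 ≡ 1  ← first divisor giving 1
The order is 9.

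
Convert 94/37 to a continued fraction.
[2; 1, 1, 5, 1, 2]

Euclidean algorithm steps:
94 = 2 × 37 + 20
37 = 1 × 20 + 17
20 = 1 × 17 + 3
17 = 5 × 3 + 2
3 = 1 × 2 + 1
2 = 2 × 1 + 0
Continued fraction: [2; 1, 1, 5, 1, 2]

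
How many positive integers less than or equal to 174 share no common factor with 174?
56

174 = 2 × 3 × 29
φ(n) = n × ∏(1 - 1/p) for each prime p dividing n
φ(174) = 174 × (1 - 1/2) × (1 - 1/3) × (1 - 1/29) = 56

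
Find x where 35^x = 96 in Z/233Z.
155

Baby-step giant-step with step n = ⌈√233⌉ = 16.
Baby steps 35^j mod 233 (j:value) for j=0..15: 0:1, 1:35, 2:60, 3:3, 4:105, 5:180, 6:9, 7:82, 8:74, 9:27, 10:13, 11:222, 12:81, 13:39, 14:200, 15:10.
Giant-step multiplier: 35^(-16) ≡ 35^(232-16) = 35^216 ≡ 2 (mod 233).
Giant steps γ_i = 96·2^i mod 233: γ_0=96, γ_1=192, γ_2=151, γ_3=69, γ_4=138, γ_5=43, γ_6=86, γ_7=172, γ_8=111, γ_9=222 (in table at j=11).
x = i·n + j = 9·16 + 11 = 155.
Check: 35^155 ≡ 96 (mod 233).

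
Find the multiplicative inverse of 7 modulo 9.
4

gcd(7, 9) = 1, so the inverse exists.
Extended Euclidean algorithm on (9, 7):
9 = 1 × 7 + 2  ⟹  2 = (1)·9 + (-1)·7
7 = 3 × 2 + 1  ⟹  1 = (-3)·9 + (4)·7
So (4)·7 ≡ 1 (mod 9), i.e. 7^(-1) ≡ 4 (mod 9).
Check: 7 × 4 = 28 ≡ 1 (mod 9)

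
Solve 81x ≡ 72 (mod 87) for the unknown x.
x ≡ 17 (mod 29)

gcd(81, 87) = 3, which divides 72, so solutions exist.
Divide through by 3: 27x ≡ 24 (mod 29).
Find 27^(-1) mod 29 by the extended Euclidean algorithm:
29 = 1 × 27 + 2  ⟹  2 = (1)·29 + (-1)·27
27 = 13 × 2 + 1  ⟹  1 = (-13)·29 + (14)·27
So (14)·27 ≡ 1 (mod 29), i.e. 27^(-1) ≡ 14 (mod 29).
x ≡ 14 × 24 = 336 ≡ 17 (mod 29).
Check: 81 × 17 = 1377 ≡ 72 (mod 87).
x ≡ 17 (mod 29), giving 3 solutions mod 87.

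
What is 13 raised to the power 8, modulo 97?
6

Repeated squaring. Binary of 8 = 1000.
13^1 ≡ 13 (mod 97); 13^2 ≡ 72 (mod 97); 13^4 ≡ 43 (mod 97); 13^8 ≡ 6 (mod 97)
13^8 = 13^8 ≡ 6 (mod 97)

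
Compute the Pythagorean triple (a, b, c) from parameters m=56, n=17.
(2847, 1904, 3425)

Euclid's formula: a = m² - n², b = 2mn, c = m² + n²
m = 56, n = 17
a = 56² - 17² = 3136 - 289 = 2847
b = 2 × 56 × 17 = 1904
c = 56² + 17² = 3136 + 289 = 3425
Verification: 2847² + 1904² = 8105409 + 3625216 = 11730625 = 3425² ✓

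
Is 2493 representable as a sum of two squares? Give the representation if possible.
27² + 42² (a=27, b=42)

Factorization: 2493 = 3^2 × 277
By Fermat: n is sum of two squares iff every prime p ≡ 3 (mod 4) appears to even power.
All primes ≡ 3 (mod 4) appear to even power.
Search a = 0, 1, 2, … for 2493 - a² a perfect square: first hit at a = 27: 2493 - 729 = 1764 = 42².
2493 = 27² + 42² = 729 + 1764 ✓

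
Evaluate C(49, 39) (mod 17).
11

Using Lucas' theorem:
Write n=49 and k=39 in base 17:
n in base 17: [2, 15]
k in base 17: [2, 5]
C(49,39) mod 17 = ∏ C(n_i, k_i) mod 17
Digit binomials (mod 17): C(2,2) = 1; C(15,5) = 3003 ≡ 11
Product: 1 × 11 = 11 ≡ 11 (mod 17)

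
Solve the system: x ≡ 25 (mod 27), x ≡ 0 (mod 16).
160

Using Chinese Remainder Theorem:
M = 27 × 16 = 432
M1 = 16, M2 = 27
y1 = 16^(-1) mod 27 = 22
y2 = 27^(-1) mod 16 = 3
x = (25×16×22 + 0×27×3) mod 432 = 160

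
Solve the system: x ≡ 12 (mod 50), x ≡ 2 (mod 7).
212

Using Chinese Remainder Theorem:
M = 50 × 7 = 350
M1 = 7, M2 = 50
y1 = 7^(-1) mod 50 = 43
y2 = 50^(-1) mod 7 = 1
x = (12×7×43 + 2×50×1) mod 350 = 212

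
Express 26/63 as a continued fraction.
[0; 2, 2, 2, 1, 3]

Euclidean algorithm steps:
26 = 0 × 63 + 26
63 = 2 × 26 + 11
26 = 2 × 11 + 4
11 = 2 × 4 + 3
4 = 1 × 3 + 1
3 = 3 × 1 + 0
Continued fraction: [0; 2, 2, 2, 1, 3]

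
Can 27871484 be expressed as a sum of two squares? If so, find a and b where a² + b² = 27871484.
Not possible

Factorization: 27871484 = 2^2 × 191^3
By Fermat: n is sum of two squares iff every prime p ≡ 3 (mod 4) appears to even power.
Prime(s) ≡ 3 (mod 4) with odd exponent: [(191, 3)]
Therefore 27871484 cannot be expressed as a² + b².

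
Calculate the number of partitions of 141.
16670689208

p(n) counts ways to write n as a sum of positive integers (order ignored).
Euler's pentagonal recurrence: p(k) = p(k-1) + p(k-2) - p(k-5) - p(k-7) + p(k-12) + p(k-15) - ... (offsets j(3j∓1)/2, signs ++--, p(0)=1, p(<0)=0).
DP table for k = 0..140: p(0)=1, p(1)=1, p(2)=2, p(3)=3, p(4)=5, p(5)=7, p(6)=11, p(7)=15, p(8)=22, p(9)=30, p(10)=42, p(11)=56, p(12)=77, p(13)=101, p(14)=135, p(15)=176, p(16)=231, p(17)=297, p(18)=385, p(19)=490, p(20)=627, p(21)=792, p(22)=1002, p(23)=1255, p(24)=1575, p(25)=1958, p(26)=2436, p(27)=3010, p(28)=3718, p(29)=4565, p(30)=5604, p(31)=6842, p(32)=8349, p(33)=10143, p(34)=12310, p(35)=14883, p(36)=17977, p(37)=21637, p(38)=26015, p(39)=31185, p(40)=37338, p(41)=44583, p(42)=53174, p(43)=63261, p(44)=75175, p(45)=89134, p(46)=105558, p(47)=124754, p(48)=147273, p(49)=173525, p(50)=204226, p(51)=239943, p(52)=281589, p(53)=329931, p(54)=386155, p(55)=451276, p(56)=526823, p(57)=614154, p(58)=715220, p(59)=831820, p(60)=966467, p(61)=1121505, p(62)=1300156, p(63)=1505499, p(64)=1741630, p(65)=2012558, p(66)=2323520, p(67)=2679689, p(68)=3087735, p(69)=3554345, p(70)=4087968, p(71)=4697205, p(72)=5392783, p(73)=6185689, p(74)=7089500, p(75)=8118264, p(76)=9289091, p(77)=10619863, p(78)=12132164, p(79)=13848650, p(80)=15796476, p(81)=18004327, p(82)=20506255, p(83)=23338469, p(84)=26543660, p(85)=30167357, p(86)=34262962, p(87)=38887673, p(88)=44108109, p(89)=49995925, p(90)=56634173, p(91)=64112359, p(92)=72533807, p(93)=82010177, p(94)=92669720, p(95)=104651419, p(96)=118114304, p(97)=133230930, p(98)=150198136, p(99)=169229875, p(100)=190569292, p(101)=214481126, p(102)=241265379, p(103)=271248950, p(104)=304801365, p(105)=342325709, p(106)=384276336, p(107)=431149389, p(108)=483502844, p(109)=541946240, p(110)=607163746, p(111)=679903203, p(112)=761002156, p(113)=851376628, p(114)=952050665, p(115)=1064144451, p(116)=1188908248, p(117)=1327710076, p(118)=1482074143, p(119)=1653668665, p(120)=1844349560, p(121)=2056148051, p(122)=2291320912, p(123)=2552338241, p(124)=2841940500, p(125)=3163127352, p(126)=3519222692, p(127)=3913864295, p(128)=4351078600, p(129)=4835271870, p(130)=5371315400, p(131)=5964539504, p(132)=6620830889, p(133)=7346629512, p(134)=8149040695, p(135)=9035836076, p(136)=10015581680, p(137)=11097645016, p(138)=12292341831, p(139)=13610949895, p(140)=15065878135.
Final step: p(141) = p(140) + p(139) - p(136) - p(134) + p(129) + p(126) - p(119) - p(115) + p(106) + p(101) - p(90) - p(84) + p(71) + p(64) - p(49) - p(41) + p(24) + p(15)
= 15065878135 + 13610949895 - 10015581680 - 8149040695 + 4835271870 + 3519222692 - 1653668665 - 1064144451 + 384276336 + 214481126 - 56634173 - 26543660 + 4697205 + 1741630 - 173525 - 44583 + 1575 + 176
= 16670689208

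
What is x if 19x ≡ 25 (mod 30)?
x ≡ 25 (mod 30)

gcd(19, 30) = 1, which divides 25, so solutions exist.
Find 19^(-1) mod 30 by the extended Euclidean algorithm:
30 = 1 × 19 + 11  ⟹  11 = (1)·30 + (-1)·19
19 = 1 × 11 + 8  ⟹  8 = (-1)·30 + (2)·19
11 = 1 × 8 + 3  ⟹  3 = (2)·30 + (-3)·19
8 = 2 × 3 + 2  ⟹  2 = (-5)·30 + (8)·19
3 = 1 × 2 + 1  ⟹  1 = (7)·30 + (-11)·19
So (-11)·19 ≡ 1 (mod 30), i.e. 19^(-1) ≡ -11 ≡ 19 (mod 30).
x ≡ 19 × 25 = 475 ≡ 25 (mod 30).
Check: 19 × 25 = 475 ≡ 25 (mod 30).
Unique solution: x ≡ 25 (mod 30)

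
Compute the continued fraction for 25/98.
[0; 3, 1, 11, 2]

Euclidean algorithm steps:
25 = 0 × 98 + 25
98 = 3 × 25 + 23
25 = 1 × 23 + 2
23 = 11 × 2 + 1
2 = 2 × 1 + 0
Continued fraction: [0; 3, 1, 11, 2]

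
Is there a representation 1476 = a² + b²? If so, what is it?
24² + 30² (a=24, b=30)

Factorization: 1476 = 2^2 × 3^2 × 41
By Fermat: n is sum of two squares iff every prime p ≡ 3 (mod 4) appears to even power.
All primes ≡ 3 (mod 4) appear to even power.
Search a = 0, 1, 2, … for 1476 - a² a perfect square: first hit at a = 24: 1476 - 576 = 900 = 30².
1476 = 24² + 30² = 576 + 900 ✓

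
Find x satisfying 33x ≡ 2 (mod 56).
x ≡ 34 (mod 56)

gcd(33, 56) = 1, which divides 2, so solutions exist.
Find 33^(-1) mod 56 by the extended Euclidean algorithm:
56 = 1 × 33 + 23  ⟹  23 = (1)·56 + (-1)·33
33 = 1 × 23 + 10  ⟹  10 = (-1)·56 + (2)·33
23 = 2 × 10 + 3  ⟹  3 = (3)·56 + (-5)·33
10 = 3 × 3 + 1  ⟹  1 = (-10)·56 + (17)·33
So (17)·33 ≡ 1 (mod 56), i.e. 33^(-1) ≡ 17 (mod 56).
x ≡ 17 × 2 = 34 ≡ 34 (mod 56).
Check: 33 × 34 = 1122 ≡ 2 (mod 56).
Unique solution: x ≡ 34 (mod 56)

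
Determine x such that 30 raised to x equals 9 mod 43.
4

Baby-step giant-step with step n = ⌈√43⌉ = 7.
Baby steps 30^j mod 43 (j:value) for j=0..6: 0:1, 1:30, 2:40, 3:39, 4:9, 5:12, 6:16.
h = 9 is already in the table at j=4, so x = 4.
Check: 30^4 ≡ 9 (mod 43).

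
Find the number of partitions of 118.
1482074143

p(n) counts ways to write n as a sum of positive integers (order ignored).
Euler's pentagonal recurrence: p(k) = p(k-1) + p(k-2) - p(k-5) - p(k-7) + p(k-12) + p(k-15) - ... (offsets j(3j∓1)/2, signs ++--, p(0)=1, p(<0)=0).
DP table for k = 0..117: p(0)=1, p(1)=1, p(2)=2, p(3)=3, p(4)=5, p(5)=7, p(6)=11, p(7)=15, p(8)=22, p(9)=30, p(10)=42, p(11)=56, p(12)=77, p(13)=101, p(14)=135, p(15)=176, p(16)=231, p(17)=297, p(18)=385, p(19)=490, p(20)=627, p(21)=792, p(22)=1002, p(23)=1255, p(24)=1575, p(25)=1958, p(26)=2436, p(27)=3010, p(28)=3718, p(29)=4565, p(30)=5604, p(31)=6842, p(32)=8349, p(33)=10143, p(34)=12310, p(35)=14883, p(36)=17977, p(37)=21637, p(38)=26015, p(39)=31185, p(40)=37338, p(41)=44583, p(42)=53174, p(43)=63261, p(44)=75175, p(45)=89134, p(46)=105558, p(47)=124754, p(48)=147273, p(49)=173525, p(50)=204226, p(51)=239943, p(52)=281589, p(53)=329931, p(54)=386155, p(55)=451276, p(56)=526823, p(57)=614154, p(58)=715220, p(59)=831820, p(60)=966467, p(61)=1121505, p(62)=1300156, p(63)=1505499, p(64)=1741630, p(65)=2012558, p(66)=2323520, p(67)=2679689, p(68)=3087735, p(69)=3554345, p(70)=4087968, p(71)=4697205, p(72)=5392783, p(73)=6185689, p(74)=7089500, p(75)=8118264, p(76)=9289091, p(77)=10619863, p(78)=12132164, p(79)=13848650, p(80)=15796476, p(81)=18004327, p(82)=20506255, p(83)=23338469, p(84)=26543660, p(85)=30167357, p(86)=34262962, p(87)=38887673, p(88)=44108109, p(89)=49995925, p(90)=56634173, p(91)=64112359, p(92)=72533807, p(93)=82010177, p(94)=92669720, p(95)=104651419, p(96)=118114304, p(97)=133230930, p(98)=150198136, p(99)=169229875, p(100)=190569292, p(101)=214481126, p(102)=241265379, p(103)=271248950, p(104)=304801365, p(105)=342325709, p(106)=384276336, p(107)=431149389, p(108)=483502844, p(109)=541946240, p(110)=607163746, p(111)=679903203, p(112)=761002156, p(113)=851376628, p(114)=952050665, p(115)=1064144451, p(116)=1188908248, p(117)=1327710076.
Final step: p(118) = p(117) + p(116) - p(113) - p(111) + p(106) + p(103) - p(96) - p(92) + p(83) + p(78) - p(67) - p(61) + p(48) + p(41) - p(26) - p(18) + p(1)
= 1327710076 + 1188908248 - 851376628 - 679903203 + 384276336 + 271248950 - 118114304 - 72533807 + 23338469 + 12132164 - 2679689 - 1121505 + 147273 + 44583 - 2436 - 385 + 1
= 1482074143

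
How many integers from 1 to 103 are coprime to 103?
102

103 = 103
φ(n) = n × ∏(1 - 1/p) for each prime p dividing n
φ(103) = 103 × (1 - 1/103) = 102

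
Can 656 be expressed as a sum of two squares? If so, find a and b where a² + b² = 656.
16² + 20² (a=16, b=20)

Factorization: 656 = 2^4 × 41
By Fermat: n is sum of two squares iff every prime p ≡ 3 (mod 4) appears to even power.
All primes ≡ 3 (mod 4) appear to even power.
Search a = 0, 1, 2, … for 656 - a² a perfect square: first hit at a = 16: 656 - 256 = 400 = 20².
656 = 16² + 20² = 256 + 400 ✓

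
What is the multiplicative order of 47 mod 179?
89

179 is prime, so ord(47) divides φ(179) = 178.
Divisors of 178: 1, 2, 89, 178.
Repeated squaring: 47^1 ≡ 47, 47^2 ≡ 61, 47^4 ≡ 141, 47^8 ≡ 12, 47^16 ≡ 144, 47^32 ≡ 151, 47^64 ≡ 68, 47^128 ≡ 149 (mod 179).
Test 47^d mod 179 for each divisor d in increasing order:
47^1 ≡ 47
47^2 ≡ 61
47^89 = 47^64·47^16·47^8·47^1 ≡ 1  ← first divisor giving 1
The order is 89.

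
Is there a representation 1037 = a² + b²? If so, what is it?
14² + 29² (a=14, b=29)

Factorization: 1037 = 17 × 61
By Fermat: n is sum of two squares iff every prime p ≡ 3 (mod 4) appears to even power.
All primes ≡ 3 (mod 4) appear to even power.
Search a = 0, 1, 2, … for 1037 - a² a perfect square: first hit at a = 14: 1037 - 196 = 841 = 29².
1037 = 14² + 29² = 196 + 841 ✓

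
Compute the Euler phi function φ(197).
196

197 = 197
φ(n) = n × ∏(1 - 1/p) for each prime p dividing n
φ(197) = 197 × (1 - 1/197) = 196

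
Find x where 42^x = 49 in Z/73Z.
6

Baby-step giant-step with step n = ⌈√73⌉ = 9.
Baby steps 42^j mod 73 (j:value) for j=0..8: 0:1, 1:42, 2:12, 3:66, 4:71, 5:62, 6:49, 7:14, 8:4.
h = 49 is already in the table at j=6, so x = 6.
Check: 42^6 ≡ 49 (mod 73).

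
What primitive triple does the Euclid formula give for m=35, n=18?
(901, 1260, 1549)

Euclid's formula: a = m² - n², b = 2mn, c = m² + n²
m = 35, n = 18
a = 35² - 18² = 1225 - 324 = 901
b = 2 × 35 × 18 = 1260
c = 35² + 18² = 1225 + 324 = 1549
Verification: 901² + 1260² = 811801 + 1587600 = 2399401 = 1549² ✓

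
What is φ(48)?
16

48 = 2^4 × 3
φ(n) = n × ∏(1 - 1/p) for each prime p dividing n
φ(48) = 48 × (1 - 1/2) × (1 - 1/3) = 16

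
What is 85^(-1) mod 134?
41

gcd(85, 134) = 1, so the inverse exists.
Extended Euclidean algorithm on (134, 85):
134 = 1 × 85 + 49  ⟹  49 = (1)·134 + (-1)·85
85 = 1 × 49 + 36  ⟹  36 = (-1)·134 + (2)·85
49 = 1 × 36 + 13  ⟹  13 = (2)·134 + (-3)·85
36 = 2 × 13 + 10  ⟹  10 = (-5)·134 + (8)·85
13 = 1 × 10 + 3  ⟹  3 = (7)·134 + (-11)·85
10 = 3 × 3 + 1  ⟹  1 = (-26)·134 + (41)·85
So (41)·85 ≡ 1 (mod 134), i.e. 85^(-1) ≡ 41 (mod 134).
Check: 85 × 41 = 3485 ≡ 1 (mod 134)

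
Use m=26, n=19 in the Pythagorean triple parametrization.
(315, 988, 1037)

Euclid's formula: a = m² - n², b = 2mn, c = m² + n²
m = 26, n = 19
a = 26² - 19² = 676 - 361 = 315
b = 2 × 26 × 19 = 988
c = 26² + 19² = 676 + 361 = 1037
Verification: 315² + 988² = 99225 + 976144 = 1075369 = 1037² ✓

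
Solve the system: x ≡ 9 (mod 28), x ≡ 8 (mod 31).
597

Using Chinese Remainder Theorem:
M = 28 × 31 = 868
M1 = 31, M2 = 28
y1 = 31^(-1) mod 28 = 19
y2 = 28^(-1) mod 31 = 10
x = (9×31×19 + 8×28×10) mod 868 = 597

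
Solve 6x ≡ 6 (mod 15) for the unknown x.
x ≡ 1 (mod 5)

gcd(6, 15) = 3, which divides 6, so solutions exist.
Divide through by 3: 2x ≡ 2 (mod 5).
Find 2^(-1) mod 5 by the extended Euclidean algorithm:
5 = 2 × 2 + 1  ⟹  1 = (1)·5 + (-2)·2
So (-2)·2 ≡ 1 (mod 5), i.e. 2^(-1) ≡ -2 ≡ 3 (mod 5).
x ≡ 3 × 2 = 6 ≡ 1 (mod 5).
Check: 6 × 1 = 6 ≡ 6 (mod 15).
x ≡ 1 (mod 5), giving 3 solutions mod 15.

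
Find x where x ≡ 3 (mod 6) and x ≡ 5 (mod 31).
129

Using Chinese Remainder Theorem:
M = 6 × 31 = 186
M1 = 31, M2 = 6
y1 = 31^(-1) mod 6 = 1
y2 = 6^(-1) mod 31 = 26
x = (3×31×1 + 5×6×26) mod 186 = 129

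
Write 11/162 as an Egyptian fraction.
1/15 + 1/810

Greedy algorithm:
11/162: ceiling(162/11) = 15, use 1/15
1/810: ceiling(810/1) = 810, use 1/810
Result: 11/162 = 1/15 + 1/810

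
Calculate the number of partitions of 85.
30167357

p(n) counts ways to write n as a sum of positive integers (order ignored).
Euler's pentagonal recurrence: p(k) = p(k-1) + p(k-2) - p(k-5) - p(k-7) + p(k-12) + p(k-15) - ... (offsets j(3j∓1)/2, signs ++--, p(0)=1, p(<0)=0).
DP table for k = 0..84: p(0)=1, p(1)=1, p(2)=2, p(3)=3, p(4)=5, p(5)=7, p(6)=11, p(7)=15, p(8)=22, p(9)=30, p(10)=42, p(11)=56, p(12)=77, p(13)=101, p(14)=135, p(15)=176, p(16)=231, p(17)=297, p(18)=385, p(19)=490, p(20)=627, p(21)=792, p(22)=1002, p(23)=1255, p(24)=1575, p(25)=1958, p(26)=2436, p(27)=3010, p(28)=3718, p(29)=4565, p(30)=5604, p(31)=6842, p(32)=8349, p(33)=10143, p(34)=12310, p(35)=14883, p(36)=17977, p(37)=21637, p(38)=26015, p(39)=31185, p(40)=37338, p(41)=44583, p(42)=53174, p(43)=63261, p(44)=75175, p(45)=89134, p(46)=105558, p(47)=124754, p(48)=147273, p(49)=173525, p(50)=204226, p(51)=239943, p(52)=281589, p(53)=329931, p(54)=386155, p(55)=451276, p(56)=526823, p(57)=614154, p(58)=715220, p(59)=831820, p(60)=966467, p(61)=1121505, p(62)=1300156, p(63)=1505499, p(64)=1741630, p(65)=2012558, p(66)=2323520, p(67)=2679689, p(68)=3087735, p(69)=3554345, p(70)=4087968, p(71)=4697205, p(72)=5392783, p(73)=6185689, p(74)=7089500, p(75)=8118264, p(76)=9289091, p(77)=10619863, p(78)=12132164, p(79)=13848650, p(80)=15796476, p(81)=18004327, p(82)=20506255, p(83)=23338469, p(84)=26543660.
Final step: p(85) = p(84) + p(83) - p(80) - p(78) + p(73) + p(70) - p(63) - p(59) + p(50) + p(45) - p(34) - p(28) + p(15) + p(8)
= 26543660 + 23338469 - 15796476 - 12132164 + 6185689 + 4087968 - 1505499 - 831820 + 204226 + 89134 - 12310 - 3718 + 176 + 22
= 30167357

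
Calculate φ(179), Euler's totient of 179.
178

179 = 179
φ(n) = n × ∏(1 - 1/p) for each prime p dividing n
φ(179) = 179 × (1 - 1/179) = 178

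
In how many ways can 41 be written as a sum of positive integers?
44583

p(n) counts ways to write n as a sum of positive integers (order ignored).
Euler's pentagonal recurrence: p(k) = p(k-1) + p(k-2) - p(k-5) - p(k-7) + p(k-12) + p(k-15) - ... (offsets j(3j∓1)/2, signs ++--, p(0)=1, p(<0)=0).
DP table for k = 0..40: p(0)=1, p(1)=1, p(2)=2, p(3)=3, p(4)=5, p(5)=7, p(6)=11, p(7)=15, p(8)=22, p(9)=30, p(10)=42, p(11)=56, p(12)=77, p(13)=101, p(14)=135, p(15)=176, p(16)=231, p(17)=297, p(18)=385, p(19)=490, p(20)=627, p(21)=792, p(22)=1002, p(23)=1255, p(24)=1575, p(25)=1958, p(26)=2436, p(27)=3010, p(28)=3718, p(29)=4565, p(30)=5604, p(31)=6842, p(32)=8349, p(33)=10143, p(34)=12310, p(35)=14883, p(36)=17977, p(37)=21637, p(38)=26015, p(39)=31185, p(40)=37338.
Final step: p(41) = p(40) + p(39) - p(36) - p(34) + p(29) + p(26) - p(19) - p(15) + p(6) + p(1)
= 37338 + 31185 - 17977 - 12310 + 4565 + 2436 - 490 - 176 + 11 + 1
= 44583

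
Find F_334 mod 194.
69

Matrix identity: Q^n = [[F_(n+1), F_n], [F_n, F_(n-1)]] with Q = [[1,1],[1,0]].
n = 334 = 101001110₂. Square-and-multiply, entries mod 194:
Q^1 = [[1,1],[1,0]]
Q^2 = (Q^1)² = [[2,1],[1,1]]
Q^5 = (Q^2)²·Q = [[8,5],[5,3]]
Q^10 = (Q^5)² = [[89,55],[55,34]]
Q^20 = (Q^10)² = [[82,169],[169,107]]
Q^41 = (Q^20)²·Q = [[102,171],[171,125]]
Q^83 = (Q^41)²·Q = [[86,69],[69,17]]
Q^167 = (Q^83)²·Q = [[58,129],[129,123]]
Q^334 = (Q^167)² = [[23,69],[69,148]]
F_334 mod 194 = Q^334[0][1] = 69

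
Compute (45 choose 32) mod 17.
0

Using Lucas' theorem:
Write n=45 and k=32 in base 17:
n in base 17: [2, 11]
k in base 17: [1, 15]
C(45,32) mod 17 = ∏ C(n_i, k_i) mod 17
Digit binomials (mod 17): C(2,1) = 2; C(11,15) = 0 (k_i > n_i)
Product: 2 × 0 = 0 ≡ 0 (mod 17)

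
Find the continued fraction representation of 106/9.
[11; 1, 3, 2]

Euclidean algorithm steps:
106 = 11 × 9 + 7
9 = 1 × 7 + 2
7 = 3 × 2 + 1
2 = 2 × 1 + 0
Continued fraction: [11; 1, 3, 2]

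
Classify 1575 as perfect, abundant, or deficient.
abundant

Proper divisors of 1575: sum = 1 + 3 + 5 + 7 + 9 + 15 + 21 + 25 + ... + 175 + 225 + 315 + 525 (17 divisors) = 1649
Since 1649 > 1575, 1575 is abundant.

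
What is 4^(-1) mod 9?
7

gcd(4, 9) = 1, so the inverse exists.
Extended Euclidean algorithm on (9, 4):
9 = 2 × 4 + 1  ⟹  1 = (1)·9 + (-2)·4
So (-2)·4 ≡ 1 (mod 9), i.e. 4^(-1) ≡ -2 ≡ 7 (mod 9).
Check: 4 × 7 = 28 ≡ 1 (mod 9)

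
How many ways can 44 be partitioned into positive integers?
75175

p(n) counts ways to write n as a sum of positive integers (order ignored).
Euler's pentagonal recurrence: p(k) = p(k-1) + p(k-2) - p(k-5) - p(k-7) + p(k-12) + p(k-15) - ... (offsets j(3j∓1)/2, signs ++--, p(0)=1, p(<0)=0).
DP table for k = 0..43: p(0)=1, p(1)=1, p(2)=2, p(3)=3, p(4)=5, p(5)=7, p(6)=11, p(7)=15, p(8)=22, p(9)=30, p(10)=42, p(11)=56, p(12)=77, p(13)=101, p(14)=135, p(15)=176, p(16)=231, p(17)=297, p(18)=385, p(19)=490, p(20)=627, p(21)=792, p(22)=1002, p(23)=1255, p(24)=1575, p(25)=1958, p(26)=2436, p(27)=3010, p(28)=3718, p(29)=4565, p(30)=5604, p(31)=6842, p(32)=8349, p(33)=10143, p(34)=12310, p(35)=14883, p(36)=17977, p(37)=21637, p(38)=26015, p(39)=31185, p(40)=37338, p(41)=44583, p(42)=53174, p(43)=63261.
Final step: p(44) = p(43) + p(42) - p(39) - p(37) + p(32) + p(29) - p(22) - p(18) + p(9) + p(4)
= 63261 + 53174 - 31185 - 21637 + 8349 + 4565 - 1002 - 385 + 30 + 5
= 75175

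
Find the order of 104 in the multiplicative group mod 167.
166

167 is prime, so ord(104) divides φ(167) = 166.
Divisors of 166: 1, 2, 83, 166.
Repeated squaring: 104^1 ≡ 104, 104^2 ≡ 128, 104^4 ≡ 18, 104^8 ≡ 157, 104^16 ≡ 100, 104^32 ≡ 147, 104^64 ≡ 66, 104^128 ≡ 14 (mod 167).
Test 104^d mod 167 for each divisor d in increasing order:
104^1 ≡ 104
104^2 ≡ 128
104^83 = 104^64·104^16·104^2·104^1 ≡ 166
104^166 = 104^128·104^32·104^4·104^2 ≡ 1  ← first divisor giving 1
The order is 166.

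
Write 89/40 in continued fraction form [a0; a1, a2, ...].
[2; 4, 2, 4]

Euclidean algorithm steps:
89 = 2 × 40 + 9
40 = 4 × 9 + 4
9 = 2 × 4 + 1
4 = 4 × 1 + 0
Continued fraction: [2; 4, 2, 4]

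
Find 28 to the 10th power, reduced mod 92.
32

Repeated squaring. Binary of 10 = 1010.
28^1 ≡ 28 (mod 92); 28^2 ≡ 48 (mod 92); 28^4 ≡ 4 (mod 92); 28^8 ≡ 16 (mod 92)
28^10 = 28^2 × 28^8 ≡ 32 (mod 92)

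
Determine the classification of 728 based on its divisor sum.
abundant

Proper divisors of 728: sum = 1 + 2 + 4 + 7 + 8 + 13 + 14 + 26 + 28 + 52 + 56 + 91 + 104 + 182 + 364 = 952
Since 952 > 728, 728 is abundant.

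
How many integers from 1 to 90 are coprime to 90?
24

90 = 2 × 3^2 × 5
φ(n) = n × ∏(1 - 1/p) for each prime p dividing n
φ(90) = 90 × (1 - 1/2) × (1 - 1/3) × (1 - 1/5) = 24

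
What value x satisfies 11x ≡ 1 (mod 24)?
11

gcd(11, 24) = 1, so the inverse exists.
Extended Euclidean algorithm on (24, 11):
24 = 2 × 11 + 2  ⟹  2 = (1)·24 + (-2)·11
11 = 5 × 2 + 1  ⟹  1 = (-5)·24 + (11)·11
So (11)·11 ≡ 1 (mod 24), i.e. 11^(-1) ≡ 11 (mod 24).
Check: 11 × 11 = 121 ≡ 1 (mod 24)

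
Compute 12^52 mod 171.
45

Repeated squaring. Binary of 52 = 110100.
12^1 ≡ 12 (mod 171); 12^2 ≡ 144 (mod 171); 12^4 ≡ 45 (mod 171); 12^8 ≡ 144 (mod 171); 12^16 ≡ 45 (mod 171); 12^32 ≡ 144 (mod 171)
12^52 = 12^4 × 12^16 × 12^32 ≡ 45 (mod 171)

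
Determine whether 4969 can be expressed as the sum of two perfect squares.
37² + 60² (a=37, b=60)

Factorization: 4969 = 4969
By Fermat: n is sum of two squares iff every prime p ≡ 3 (mod 4) appears to even power.
All primes ≡ 3 (mod 4) appear to even power.
Search a = 0, 1, 2, … for 4969 - a² a perfect square: first hit at a = 37: 4969 - 1369 = 3600 = 60².
4969 = 37² + 60² = 1369 + 3600 ✓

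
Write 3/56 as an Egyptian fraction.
1/19 + 1/1064

Greedy algorithm:
3/56: ceiling(56/3) = 19, use 1/19
1/1064: ceiling(1064/1) = 1064, use 1/1064
Result: 3/56 = 1/19 + 1/1064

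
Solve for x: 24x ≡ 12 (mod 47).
x ≡ 24 (mod 47)

gcd(24, 47) = 1, which divides 12, so solutions exist.
Find 24^(-1) mod 47 by the extended Euclidean algorithm:
47 = 1 × 24 + 23  ⟹  23 = (1)·47 + (-1)·24
24 = 1 × 23 + 1  ⟹  1 = (-1)·47 + (2)·24
So (2)·24 ≡ 1 (mod 47), i.e. 24^(-1) ≡ 2 (mod 47).
x ≡ 2 × 12 = 24 ≡ 24 (mod 47).
Check: 24 × 24 = 576 ≡ 12 (mod 47).
Unique solution: x ≡ 24 (mod 47)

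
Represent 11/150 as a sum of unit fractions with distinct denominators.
1/14 + 1/525

Greedy algorithm:
11/150: ceiling(150/11) = 14, use 1/14
1/525: ceiling(525/1) = 525, use 1/525
Result: 11/150 = 1/14 + 1/525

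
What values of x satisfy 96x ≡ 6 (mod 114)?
x ≡ 6 (mod 19)

gcd(96, 114) = 6, which divides 6, so solutions exist.
Divide through by 6: 16x ≡ 1 (mod 19).
Find 16^(-1) mod 19 by the extended Euclidean algorithm:
19 = 1 × 16 + 3  ⟹  3 = (1)·19 + (-1)·16
16 = 5 × 3 + 1  ⟹  1 = (-5)·19 + (6)·16
So (6)·16 ≡ 1 (mod 19), i.e. 16^(-1) ≡ 6 (mod 19).
x ≡ 6 × 1 = 6 ≡ 6 (mod 19).
Check: 96 × 6 = 576 ≡ 6 (mod 114).
x ≡ 6 (mod 19), giving 6 solutions mod 114.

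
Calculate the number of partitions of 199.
3646072432125

p(n) counts ways to write n as a sum of positive integers (order ignored).
Euler's pentagonal recurrence: p(k) = p(k-1) + p(k-2) - p(k-5) - p(k-7) + p(k-12) + p(k-15) - ... (offsets j(3j∓1)/2, signs ++--, p(0)=1, p(<0)=0).
DP table for k = 0..198: p(0)=1, p(1)=1, p(2)=2, p(3)=3, p(4)=5, p(5)=7, p(6)=11, p(7)=15, p(8)=22, p(9)=30, p(10)=42, p(11)=56, p(12)=77, p(13)=101, p(14)=135, p(15)=176, p(16)=231, p(17)=297, p(18)=385, p(19)=490, p(20)=627, p(21)=792, p(22)=1002, p(23)=1255, p(24)=1575, p(25)=1958, p(26)=2436, p(27)=3010, p(28)=3718, p(29)=4565, p(30)=5604, p(31)=6842, p(32)=8349, p(33)=10143, p(34)=12310, p(35)=14883, p(36)=17977, p(37)=21637, p(38)=26015, p(39)=31185, p(40)=37338, p(41)=44583, p(42)=53174, p(43)=63261, p(44)=75175, p(45)=89134, p(46)=105558, p(47)=124754, p(48)=147273, p(49)=173525, p(50)=204226, p(51)=239943, p(52)=281589, p(53)=329931, p(54)=386155, p(55)=451276, p(56)=526823, p(57)=614154, p(58)=715220, p(59)=831820, p(60)=966467, p(61)=1121505, p(62)=1300156, p(63)=1505499, p(64)=1741630, p(65)=2012558, p(66)=2323520, p(67)=2679689, p(68)=3087735, p(69)=3554345, p(70)=4087968, p(71)=4697205, p(72)=5392783, p(73)=6185689, p(74)=7089500, p(75)=8118264, p(76)=9289091, p(77)=10619863, p(78)=12132164, p(79)=13848650, p(80)=15796476, p(81)=18004327, p(82)=20506255, p(83)=23338469, p(84)=26543660, p(85)=30167357, p(86)=34262962, p(87)=38887673, p(88)=44108109, p(89)=49995925, p(90)=56634173, p(91)=64112359, p(92)=72533807, p(93)=82010177, p(94)=92669720, p(95)=104651419, p(96)=118114304, p(97)=133230930, p(98)=150198136, p(99)=169229875, p(100)=190569292, p(101)=214481126, p(102)=241265379, p(103)=271248950, p(104)=304801365, p(105)=342325709, p(106)=384276336, p(107)=431149389, p(108)=483502844, p(109)=541946240, p(110)=607163746, p(111)=679903203, p(112)=761002156, p(113)=851376628, p(114)=952050665, p(115)=1064144451, p(116)=1188908248, p(117)=1327710076, p(118)=1482074143, p(119)=1653668665, p(120)=1844349560, p(121)=2056148051, p(122)=2291320912, p(123)=2552338241, p(124)=2841940500, p(125)=3163127352, p(126)=3519222692, p(127)=3913864295, p(128)=4351078600, p(129)=4835271870, p(130)=5371315400, p(131)=5964539504, p(132)=6620830889, p(133)=7346629512, p(134)=8149040695, p(135)=9035836076, p(136)=10015581680, p(137)=11097645016, p(138)=12292341831, p(139)=13610949895, p(140)=15065878135, p(141)=16670689208, p(142)=18440293320, p(143)=20390982757, p(144)=22540654445, p(145)=24908858009, p(146)=27517052599, p(147)=30388671978, p(148)=33549419497, p(149)=37027355200, p(150)=40853235313, p(151)=45060624582, p(152)=49686288421, p(153)=54770336324, p(154)=60356673280, p(155)=66493182097, p(156)=73232243759, p(157)=80630964769, p(158)=88751778802, p(159)=97662728555, p(160)=107438159466, p(161)=118159068427, p(162)=129913904637, p(163)=142798995930, p(164)=156919475295, p(165)=172389800255, p(166)=189334822579, p(167)=207890420102, p(168)=228204732751, p(169)=250438925115, p(170)=274768617130, p(171)=301384802048, p(172)=330495499613, p(173)=362326859895, p(174)=397125074750, p(175)=435157697830, p(176)=476715857290, p(177)=522115831195, p(178)=571701605655, p(179)=625846753120, p(180)=684957390936, p(181)=749474411781, p(182)=819876908323, p(183)=896684817527, p(184)=980462880430, p(185)=1071823774337, p(186)=1171432692373, p(187)=1280011042268, p(188)=1398341745571, p(189)=1527273599625, p(190)=1667727404093, p(191)=1820701100652, p(192)=1987276856363, p(193)=2168627105469, p(194)=2366022741845, p(195)=2580840212973, p(196)=2814570987591, p(197)=3068829878530, p(198)=3345365983698.
Final step: p(199) = p(198) + p(197) - p(194) - p(192) + p(187) + p(184) - p(177) - p(173) + p(164) + p(159) - p(148) - p(142) + p(129) + p(122) - p(107) - p(99) + p(82) + p(73) - p(54) - p(44) + p(23) + p(12)
= 3345365983698 + 3068829878530 - 2366022741845 - 1987276856363 + 1280011042268 + 980462880430 - 522115831195 - 362326859895 + 156919475295 + 97662728555 - 33549419497 - 18440293320 + 4835271870 + 2291320912 - 431149389 - 169229875 + 20506255 + 6185689 - 386155 - 75175 + 1255 + 77
= 3646072432125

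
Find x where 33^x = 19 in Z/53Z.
31

Baby-step giant-step with step n = ⌈√53⌉ = 8.
Baby steps 33^j mod 53 (j:value) for j=0..7: 0:1, 1:33, 2:29, 3:3, 4:46, 5:34, 6:9, 7:32.
Giant-step multiplier: 33^(-8) ≡ 33^(52-8) = 33^44 ≡ 13 (mod 53).
Giant steps γ_i = 19·13^i mod 53: γ_0=19, γ_1=35, γ_2=31, γ_3=32 (in table at j=7).
x = i·n + j = 3·8 + 7 = 31.
Check: 33^31 ≡ 19 (mod 53).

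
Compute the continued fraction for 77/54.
[1; 2, 2, 1, 7]

Euclidean algorithm steps:
77 = 1 × 54 + 23
54 = 2 × 23 + 8
23 = 2 × 8 + 7
8 = 1 × 7 + 1
7 = 7 × 1 + 0
Continued fraction: [1; 2, 2, 1, 7]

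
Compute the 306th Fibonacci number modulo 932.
924

Matrix identity: Q^n = [[F_(n+1), F_n], [F_n, F_(n-1)]] with Q = [[1,1],[1,0]].
n = 306 = 100110010₂. Square-and-multiply, entries mod 932:
Q^1 = [[1,1],[1,0]]
Q^2 = (Q^1)² = [[2,1],[1,1]]
Q^4 = (Q^2)² = [[5,3],[3,2]]
Q^9 = (Q^4)²·Q = [[55,34],[34,21]]
Q^19 = (Q^9)²·Q = [[241,453],[453,720]]
Q^38 = (Q^19)² = [[466,89],[89,377]]
Q^76 = (Q^38)² = [[465,467],[467,930]]
Q^153 = (Q^76)²·Q = [[931,2],[2,929]]
Q^306 = (Q^153)² = [[5,924],[924,13]]
F_306 mod 932 = Q^306[0][1] = 924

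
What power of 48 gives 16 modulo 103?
16

Baby-step giant-step with step n = ⌈√103⌉ = 11.
Baby steps 48^j mod 103 (j:value) for j=0..10: 0:1, 1:48, 2:38, 3:73, 4:2, 5:96, 6:76, 7:43, 8:4, 9:89, 10:49.
Giant-step multiplier: 48^(-11) ≡ 48^(102-11) = 48^91 ≡ 6 (mod 103).
Giant steps γ_i = 16·6^i mod 103: γ_0=16, γ_1=96 (in table at j=5).
x = i·n + j = 1·11 + 5 = 16.
Check: 48^16 ≡ 16 (mod 103).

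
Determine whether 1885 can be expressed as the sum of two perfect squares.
6² + 43² (a=6, b=43)

Factorization: 1885 = 5 × 13 × 29
By Fermat: n is sum of two squares iff every prime p ≡ 3 (mod 4) appears to even power.
All primes ≡ 3 (mod 4) appear to even power.
Search a = 0, 1, 2, … for 1885 - a² a perfect square: first hit at a = 6: 1885 - 36 = 1849 = 43².
1885 = 6² + 43² = 36 + 1849 ✓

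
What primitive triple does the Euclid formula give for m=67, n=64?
(393, 8576, 8585)

Euclid's formula: a = m² - n², b = 2mn, c = m² + n²
m = 67, n = 64
a = 67² - 64² = 4489 - 4096 = 393
b = 2 × 67 × 64 = 8576
c = 67² + 64² = 4489 + 4096 = 8585
Verification: 393² + 8576² = 154449 + 73547776 = 73702225 = 8585² ✓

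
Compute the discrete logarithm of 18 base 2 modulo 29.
11

Baby-step giant-step with step n = ⌈√29⌉ = 6.
Baby steps 2^j mod 29 (j:value) for j=0..5: 0:1, 1:2, 2:4, 3:8, 4:16, 5:3.
Giant-step multiplier: 2^(-6) ≡ 2^(28-6) = 2^22 ≡ 5 (mod 29).
Giant steps γ_i = 18·5^i mod 29: γ_0=18, γ_1=3 (in table at j=5).
x = i·n + j = 1·6 + 5 = 11.
Check: 2^11 ≡ 18 (mod 29).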